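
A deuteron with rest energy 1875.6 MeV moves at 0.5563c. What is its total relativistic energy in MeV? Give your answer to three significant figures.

2260 MeV

With β = 0.5563, γ = 1/√(1 − 0.5563²) = 1/√0.69053031 = 1.2034.
Total energy: E = γmc² = 1.2034 × 1875.6 MeV = 2260 MeV.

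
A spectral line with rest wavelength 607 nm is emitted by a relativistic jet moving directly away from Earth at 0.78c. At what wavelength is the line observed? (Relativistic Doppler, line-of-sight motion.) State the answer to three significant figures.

Relativistic Doppler for wavelength: λ_obs = λ_src · √((1+β)/(1−β)).
With β = 0.78: factor = √(1.78/0.22) = 2.8445.
λ_obs = 607 × 2.8445 = 1730 nm.

1730 nm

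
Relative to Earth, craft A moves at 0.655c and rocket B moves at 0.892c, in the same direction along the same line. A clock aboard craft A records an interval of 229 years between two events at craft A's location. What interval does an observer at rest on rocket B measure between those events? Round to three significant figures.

Transform craft A's velocity into rocket B's frame: (0.655 − 0.892)/(1 − 0.655·0.892) = −0.237/0.41574, so the relative speed is 0.57007c.
γ for this relative speed: γ = 1/√(1 − 0.32498) = 1.2171.
Craft A's interval is proper; time dilation gives Δt_B = γΔτ = 1.2171 × 229 years = 279 years.

279 years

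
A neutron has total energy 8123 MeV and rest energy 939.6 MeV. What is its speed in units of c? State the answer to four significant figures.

0.9933c

γ = E/(mc²) = 8123/939.6 = 8.6452.
β = √(1 − 1/γ²) = √(1 − 0.0133798) = √0.9866202 = 0.9933.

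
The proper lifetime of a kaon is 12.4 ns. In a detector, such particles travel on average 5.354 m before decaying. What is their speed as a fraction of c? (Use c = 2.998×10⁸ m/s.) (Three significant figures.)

0.821c

Lab distance = (lab lifetime)·v = γτ·βc, so βγ = d/(cτ) = 5.354/(2.998×10⁸ × 1.240×10^-8) = 1.4402.
With βγ = 1.4402: γ² = 1 + (βγ)² = 3.07418, and β = (βγ)/γ = 1.4402/1.75333 = 0.821.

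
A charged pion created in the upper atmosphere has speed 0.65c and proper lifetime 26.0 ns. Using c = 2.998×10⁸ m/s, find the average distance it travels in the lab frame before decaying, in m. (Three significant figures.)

6.67 m

Lorentz factor: γ = (1 − 0.4225)^(−1/2) = 1.3159.
Lab-frame lifetime: Δt = γτ = 1.3159 × 26.0 ns = 34.213 ns.
Distance: d = vΔt = 0.65 × 2.998×10⁸ m/s × 3.4213×10^-8 s = 6.67 m.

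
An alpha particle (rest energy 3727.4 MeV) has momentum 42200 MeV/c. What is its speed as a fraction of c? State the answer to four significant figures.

pc/(mc²) = 42200/3727.4 = 11.322 = βγ = β/√(1−β²).
So β² = x²/(1 + x²) with x = 11.322: x² = 128.188, β² = 128.188/129.188 = 0.992259, β = 0.9961.

0.9961c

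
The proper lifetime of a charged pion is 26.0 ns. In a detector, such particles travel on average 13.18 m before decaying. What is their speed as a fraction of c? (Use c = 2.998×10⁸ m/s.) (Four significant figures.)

Let x = d/(cτ) = 13.18 m / (2.998×10⁸ m/s × 2.600×10^-8 s) = 1.6909. Since d = βγcτ, x = βγ = β/√(1−β²).
Solving: β² = x²/(1+x²) = 2.85914/3.85914 = 0.740875, so β = 0.8607.

0.8607c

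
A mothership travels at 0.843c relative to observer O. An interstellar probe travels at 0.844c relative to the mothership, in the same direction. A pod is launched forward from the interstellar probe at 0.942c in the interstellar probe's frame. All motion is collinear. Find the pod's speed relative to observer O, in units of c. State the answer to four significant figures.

Apply u = (u'+v)/(1+u'v) twice. Pod in the mothership frame: (0.942+0.844)/(1+0.942·0.844) = 1.786/1.795048 = 0.99496c.
That velocity, transformed to the rest frame of observer O: (0.99496+0.843)/(1+0.99496·0.843) = 1.83796/1.83875128 = 0.99957c.

0.9996c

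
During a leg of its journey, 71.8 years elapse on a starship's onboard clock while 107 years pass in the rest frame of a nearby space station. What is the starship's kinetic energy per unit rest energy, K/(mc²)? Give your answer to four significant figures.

0.4903

γ = Δt/Δτ = 107/71.8 = 1.49025.
Since K = (γ−1)mc², K/(mc²) = 1.49025 − 1 = 0.4903.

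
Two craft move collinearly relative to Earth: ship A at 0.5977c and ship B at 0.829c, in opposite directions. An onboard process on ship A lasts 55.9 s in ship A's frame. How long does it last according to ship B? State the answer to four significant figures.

186.5 s

Speed of ship A in ship B's frame: u = (v_A + v_B)/(1 + v_A v_B/c²) = (0.5977 + 0.829)/(1 + 0.5977×0.829) = 1.4267/1.4954933 = 0.954; |u| = 0.954c.
γ for this relative speed: γ = 1/√(1 − 0.910116) = 3.3355.
Ship A's interval is proper; time dilation gives Δt_B = γΔτ = 3.3355 × 55.9 s = 186.5 s.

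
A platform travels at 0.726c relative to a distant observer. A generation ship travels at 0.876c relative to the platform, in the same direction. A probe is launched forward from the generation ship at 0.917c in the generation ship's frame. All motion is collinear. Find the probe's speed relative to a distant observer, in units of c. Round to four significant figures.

Apply u = (u'+v)/(1+u'v) twice. Probe in the platform frame: (0.917+0.876)/(1+0.917·0.876) = 1.793/1.803292 = 0.99429c.
That velocity, transformed to the rest frame of a distant observer: (0.99429+0.726)/(1+0.99429·0.726) = 1.72029/1.72185454 = 0.99909c.

0.9991c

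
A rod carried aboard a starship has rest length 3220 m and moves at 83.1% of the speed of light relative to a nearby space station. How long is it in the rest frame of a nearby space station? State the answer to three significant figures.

γ = 1/√(1 − β²) = 1/√(1 − 0.690561) = 1/√0.309439 = 1/0.556272 = 1.7977.
Length contraction: L = L₀/γ = 3220/1.7977 = 1790 m.

1790 m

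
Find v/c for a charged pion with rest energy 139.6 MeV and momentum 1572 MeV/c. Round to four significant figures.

βγ = pc/(mc²) = 1572/139.6 = 11.261.
Since γ² = 1 + (βγ)² = 127.81, γ = √127.81 = 11.3053, and β = (βγ)/γ = 11.261/11.3053 = 0.9961.

0.9961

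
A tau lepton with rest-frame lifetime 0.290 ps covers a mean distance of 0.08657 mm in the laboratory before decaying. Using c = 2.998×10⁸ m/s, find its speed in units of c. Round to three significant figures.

0.706c

Let x = d/(cτ) = 8.657×10^-5 m / (2.998×10⁸ m/s × 2.900×10^-13 s) = 0.99572. Since d = βγcτ, x = βγ = β/√(1−β²).
Solving: β² = x²/(1+x²) = 0.991458/1.991458 = 0.497855, so β = 0.706.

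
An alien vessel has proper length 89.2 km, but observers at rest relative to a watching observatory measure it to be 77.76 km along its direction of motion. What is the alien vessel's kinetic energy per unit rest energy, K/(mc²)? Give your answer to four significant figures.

0.1471

Length contraction gives γ = L₀/L = 89.2/77.76 = 1.14712.
Since K = (γ−1)mc², K/(mc²) = 1.14712 − 1 = 0.1471.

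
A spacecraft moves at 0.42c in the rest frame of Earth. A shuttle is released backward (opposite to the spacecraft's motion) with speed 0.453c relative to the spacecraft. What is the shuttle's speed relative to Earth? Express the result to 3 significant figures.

Relativistic velocity addition: u = (u' + v)/(1 + u'v/c²), with u' = −0.453c and v = 0.42c.
Numerator: −0.453 + 0.42 = −0.033. Denominator: 1 + (−0.453)(0.42) = 0.80974.
u = −0.033/0.80974 = −0.040754, so the speed is 0.0408c.

0.0408c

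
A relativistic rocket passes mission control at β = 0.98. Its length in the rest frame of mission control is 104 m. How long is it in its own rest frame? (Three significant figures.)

γ = 1/√(1 − β²) = 1/√(1 − 0.9604) = 1/√0.0396 = 1/0.198997 = 5.0252.
Proper length: L₀ = γ·L = 5.0252 × 104 = 523 m.

523 m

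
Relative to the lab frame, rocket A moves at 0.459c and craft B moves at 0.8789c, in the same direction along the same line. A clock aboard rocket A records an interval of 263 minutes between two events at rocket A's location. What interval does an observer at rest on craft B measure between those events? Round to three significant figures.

370 minutes

The velocity of rocket A relative to craft B is (0.459 − 0.8789)c / (1 − 0.459×0.8789) = −0.70384c; relative speed 0.70384c.
At |u| = 0.70384c, γ = (1 − 0.495391)^(−1/2) = 1.4077.
The clock on rocket A records proper time, so craft B measures Δt = γΔτ = 1.4077 × 263 = 370 minutes.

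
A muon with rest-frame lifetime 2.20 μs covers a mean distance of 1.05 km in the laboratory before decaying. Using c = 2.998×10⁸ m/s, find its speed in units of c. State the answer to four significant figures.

0.8468c

Let x = d/(cτ) = 1050 m / (2.998×10⁸ m/s × 2.200×10^-6 s) = 1.592. Since d = βγcτ, x = βγ = β/√(1−β²).
Solving: β² = x²/(1+x²) = 2.53446/3.53446 = 0.717071, so β = 0.8468.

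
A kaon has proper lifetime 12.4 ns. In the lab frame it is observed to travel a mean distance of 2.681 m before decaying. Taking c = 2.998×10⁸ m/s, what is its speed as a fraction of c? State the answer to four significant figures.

Let x = d/(cτ) = 2.681 m / (2.998×10⁸ m/s × 1.240×10^-8 s) = 0.72118. Since d = βγcτ, x = βγ = β/√(1−β²).
Solving: β² = x²/(1+x²) = 0.520101/1.520101 = 0.342149, so β = 0.5849.

0.5849c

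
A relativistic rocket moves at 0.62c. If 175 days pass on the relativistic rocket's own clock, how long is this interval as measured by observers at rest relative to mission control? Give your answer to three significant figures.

223 days

With β = 0.62, γ = 1/√(1 − 0.62²) = 1/√0.6156 = 1.2745.
The onboard clock measures proper time, so the interval in the rest frame of mission control is dilated: Δt = γ·Δτ = 1.2745 × 175 days = 223 days.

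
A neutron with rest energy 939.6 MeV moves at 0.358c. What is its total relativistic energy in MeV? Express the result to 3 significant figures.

1010 MeV

With β = 0.358, γ = 1/√(1 − 0.358²) = 1/√0.871836 = 1.071.
Total energy: E = γmc² = 1.071 × 939.6 MeV = 1010 MeV.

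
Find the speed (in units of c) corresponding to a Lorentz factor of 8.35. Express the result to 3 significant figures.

β = √(1 − 1/γ²) = √(1 − 1/69.7225) = √0.985657 = 0.993.

0.993c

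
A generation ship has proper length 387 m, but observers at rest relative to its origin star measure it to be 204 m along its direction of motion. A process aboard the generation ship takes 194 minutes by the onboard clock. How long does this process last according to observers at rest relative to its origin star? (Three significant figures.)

368 minutes

From L = L₀/γ: γ = 387/204 = 1.89706.
The same γ dilates the second interval: 1.89706 × 194 minutes = 368 minutes.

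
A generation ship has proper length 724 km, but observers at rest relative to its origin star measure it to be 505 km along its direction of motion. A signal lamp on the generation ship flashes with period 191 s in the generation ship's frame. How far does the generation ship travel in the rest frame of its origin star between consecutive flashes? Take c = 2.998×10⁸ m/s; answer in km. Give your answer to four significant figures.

From L = L₀/γ: γ = 724/505 = 1.43366.
β = √(1 − 1/γ²) = 0.71657. Lab-frame period = γτ = 1.43366×191 s = 273.83 s. Distance = βc × γτ = 0.71657 × 2.998×10⁸ m/s × 273.83 s = 5.8826×10^10 m = 5.883×10^7 km.

5.883×10^7 km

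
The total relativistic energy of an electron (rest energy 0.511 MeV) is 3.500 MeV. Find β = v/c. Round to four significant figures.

γ = E/(mc²) = 3.500/0.511 = 6.8493.
β = √(1 − 1/γ²) = √(1 − 0.0213161) = √0.9786839 = 0.9893.

0.9893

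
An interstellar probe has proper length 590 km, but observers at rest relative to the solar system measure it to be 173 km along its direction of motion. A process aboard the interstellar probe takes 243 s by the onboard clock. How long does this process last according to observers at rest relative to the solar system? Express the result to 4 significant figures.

From L = L₀/γ: γ = 590/173 = 3.4104.
The same γ dilates the second interval: 3.4104 × 243 s = 828.7 s.

828.7 s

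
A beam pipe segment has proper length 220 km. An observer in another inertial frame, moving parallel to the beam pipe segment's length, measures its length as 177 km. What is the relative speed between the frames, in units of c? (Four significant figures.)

Length contraction gives γ = L₀/L = 220/177 = 1.2429.
β = √(1 − 1/γ²) = √0.352667 = 0.5939.

0.5939c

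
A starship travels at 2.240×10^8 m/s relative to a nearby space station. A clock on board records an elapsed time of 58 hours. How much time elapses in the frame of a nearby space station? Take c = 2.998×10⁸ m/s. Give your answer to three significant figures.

β = v/c = (2.240×10^8 m/s)/(2.998×10⁸ m/s) = 0.747165.
γ = 1/√(1 − β²) = 1/√(1 − 0.5582555) = 1/√0.4417445 = 1/0.664639 = 1.5046.
The onboard clock measures proper time, so the interval in the rest frame of a nearby space station is dilated: Δt = γ·Δτ = 1.5046 × 58 hours = 87.3 hours.

87.3 hours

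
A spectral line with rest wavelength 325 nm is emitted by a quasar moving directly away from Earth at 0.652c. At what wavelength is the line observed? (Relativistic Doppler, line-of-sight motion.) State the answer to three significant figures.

708 nm

Relativistic Doppler for wavelength: λ_obs = λ_src · √((1+β)/(1−β)).
With β = 0.652: factor = √(1.652/0.348) = 2.1788.
λ_obs = 325 × 2.1788 = 708 nm.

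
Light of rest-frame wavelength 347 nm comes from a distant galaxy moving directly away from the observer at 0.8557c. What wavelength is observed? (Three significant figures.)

1240 nm

Relativistic Doppler for wavelength: λ_obs = λ_src · √((1+β)/(1−β)).
With β = 0.8557: factor = √(1.8557/0.1443) = 3.5861.
λ_obs = 347 × 3.5861 = 1240 nm.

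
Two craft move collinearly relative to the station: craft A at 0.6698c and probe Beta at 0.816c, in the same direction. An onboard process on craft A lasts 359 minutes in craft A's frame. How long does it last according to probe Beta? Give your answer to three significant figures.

Transform craft A's velocity into probe Beta's frame: (0.6698 − 0.816)/(1 − 0.6698·0.816) = −0.1462/0.4534432, so the relative speed is 0.32242c.
At |u| = 0.32242c, γ = (1 − 0.103955)^(−1/2) = 1.0564.
Craft A's interval is proper; time dilation gives Δt_B = γΔτ = 1.0564 × 359 minutes = 379 minutes.

379 minutes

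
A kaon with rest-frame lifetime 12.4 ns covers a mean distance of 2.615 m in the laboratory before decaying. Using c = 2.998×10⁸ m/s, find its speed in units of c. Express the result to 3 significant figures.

Lab distance = (lab lifetime)·v = γτ·βc, so βγ = d/(cτ) = 2.615/(2.998×10⁸ × 1.240×10^-8) = 0.70343.
With βγ = 0.70343: γ² = 1 + (βγ)² = 1.494814, and β = (βγ)/γ = 0.70343/1.22263 = 0.575.

0.575c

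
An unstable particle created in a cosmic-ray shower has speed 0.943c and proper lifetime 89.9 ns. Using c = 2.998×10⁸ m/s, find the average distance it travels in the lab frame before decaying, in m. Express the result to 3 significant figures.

76.4 m

β² = 0.889249, so γ = 1/√0.110751 = 3.0049.
Lab-frame lifetime: Δt = γτ = 3.0049 × 89.9 ns = 270.14 ns.
Distance: d = vΔt = 0.943 × 2.998×10⁸ m/s × 2.7014×10^-7 s = 76.4 m.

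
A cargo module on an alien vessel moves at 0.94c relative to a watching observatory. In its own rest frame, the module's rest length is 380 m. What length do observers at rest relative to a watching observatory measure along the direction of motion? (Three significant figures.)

130 m

Lorentz factor: γ = (1 − 0.8836)^(−1/2) = 2.9311.
Along the direction of motion the measured length is L₀/γ = 380/2.9311 = 130 m.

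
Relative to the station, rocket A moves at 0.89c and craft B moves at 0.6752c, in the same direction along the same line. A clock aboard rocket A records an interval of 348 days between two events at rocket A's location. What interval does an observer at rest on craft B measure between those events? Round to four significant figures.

Transform rocket A's velocity into craft B's frame: (0.89 − 0.6752)/(1 − 0.89·0.6752) = 0.2148/0.399072, so the relative speed is 0.53825c.
At |u| = 0.53825c, γ = (1 − 0.289713)^(−1/2) = 1.1865.
The clock on rocket A records proper time, so craft B measures Δt = γΔτ = 1.1865 × 348 = 412.9 days.

412.9 days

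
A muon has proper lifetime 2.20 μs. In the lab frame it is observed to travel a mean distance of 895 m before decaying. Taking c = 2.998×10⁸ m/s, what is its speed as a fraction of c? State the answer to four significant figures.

0.8050c

Let x = d/(cτ) = 895.0 m / (2.998×10⁸ m/s × 2.200×10^-6 s) = 1.357. Since d = βγcτ, x = βγ = β/√(1−β²).
Solving: β² = x²/(1+x²) = 1.84145/2.84145 = 0.648067, so β = 0.8050.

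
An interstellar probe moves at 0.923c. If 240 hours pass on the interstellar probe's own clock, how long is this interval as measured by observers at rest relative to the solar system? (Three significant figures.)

γ = 1/√(1 − β²) = 1/√(1 − 0.851929) = 1/√0.148071 = 1/0.3848 = 2.5988.
The onboard clock measures proper time, so the interval in the rest frame of the solar system is dilated: Δt = γ·Δτ = 2.5988 × 240 hours = 624 hours.

624 hours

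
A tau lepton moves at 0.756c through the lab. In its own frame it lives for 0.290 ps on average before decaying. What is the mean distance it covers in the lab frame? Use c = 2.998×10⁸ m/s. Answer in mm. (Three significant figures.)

0.100 mm

β² = 0.571536, so γ = 1/√0.428464 = 1.5277.
Lab-frame lifetime: Δt = γτ = 1.5277 × 0.290 ps = 0.44303 ps.
Distance: d = vΔt = 0.756 × 2.998×10⁸ m/s × 4.4303×10^-13 s = 1.00×10^-4 m = 0.100 mm.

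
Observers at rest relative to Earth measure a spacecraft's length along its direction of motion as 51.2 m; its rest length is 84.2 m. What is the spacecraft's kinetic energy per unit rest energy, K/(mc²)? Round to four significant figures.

0.6445

Length contraction gives γ = L₀/L = 84.2/51.2 = 1.64453.
K/(mc²) = γ − 1 = 1.64453 − 1 = 0.6445.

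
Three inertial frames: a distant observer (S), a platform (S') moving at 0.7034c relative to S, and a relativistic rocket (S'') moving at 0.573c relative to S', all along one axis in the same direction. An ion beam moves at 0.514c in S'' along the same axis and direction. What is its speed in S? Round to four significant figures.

Compose velocities in two stages. Stage 1 (into S'): u₁ = (0.514+0.573)/(1+0.514×0.573) = 0.83969.
Stage 2 (into S): u = (0.83969+0.7034)/(1+0.83969×0.7034) = 0.97011, so the speed is 0.9701c.

0.9701c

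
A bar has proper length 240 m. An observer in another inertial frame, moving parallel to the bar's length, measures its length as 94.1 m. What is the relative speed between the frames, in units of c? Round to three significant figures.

0.920c

Length contraction gives γ = L₀/L = 240/94.1 = 2.5505.
β = √(1 − 1/γ²) = √0.846273 = 0.920.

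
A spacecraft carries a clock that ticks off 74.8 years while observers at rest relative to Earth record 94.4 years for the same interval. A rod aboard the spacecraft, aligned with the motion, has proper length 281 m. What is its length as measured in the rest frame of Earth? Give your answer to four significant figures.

222.7 m

The time-dilation ratio gives γ = 94.4/74.8 = 1.26203.
The rod contracts by the same γ: 281 m / 1.26203 = 222.7 m.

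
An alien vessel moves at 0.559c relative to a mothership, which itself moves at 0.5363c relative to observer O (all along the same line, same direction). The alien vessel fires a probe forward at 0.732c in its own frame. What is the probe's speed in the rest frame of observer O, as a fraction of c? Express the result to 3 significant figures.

0.974c

First combine the probe and alien vessel (S''→S'): u₁ = (0.732 + 0.559)/(1 + 0.732×0.559) = 1.291/1.409188 = 0.91613.
Then combine with the mothership (S'→S): u = (0.91613 + 0.5363)/(1 + 0.91613×0.5363) = 1.45243/1.491320519 = 0.97392.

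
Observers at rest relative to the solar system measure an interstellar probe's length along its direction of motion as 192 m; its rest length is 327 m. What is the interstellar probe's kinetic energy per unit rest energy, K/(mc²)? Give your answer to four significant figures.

0.7031

From L = L₀/γ: γ = 327/192 = 1.70312.
K/(mc²) = γ − 1 = 1.70312 − 1 = 0.7031.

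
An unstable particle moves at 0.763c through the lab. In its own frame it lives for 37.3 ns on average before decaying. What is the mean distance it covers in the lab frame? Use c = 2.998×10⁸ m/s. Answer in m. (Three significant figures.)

13.2 m

β² = 0.582169, so γ = 1/√0.417831 = 1.547.
Lab-frame lifetime: Δt = γτ = 1.547 × 37.3 ns = 57.703 ns.
Distance: d = vΔt = 0.763 × 2.998×10⁸ m/s × 5.7703×10^-8 s = 13.2 m.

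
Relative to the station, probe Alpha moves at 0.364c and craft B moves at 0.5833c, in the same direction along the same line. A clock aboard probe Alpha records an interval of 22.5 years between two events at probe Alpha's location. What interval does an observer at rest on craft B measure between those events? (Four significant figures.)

23.43 years

The velocity of probe Alpha relative to craft B is (0.364 − 0.5833)c / (1 − 0.364×0.5833) = −0.27841c; relative speed 0.27841c.
At |u| = 0.27841c, γ = (1 − 0.0775121)^(−1/2) = 1.0412.
The clock on probe Alpha records proper time, so craft B measures Δt = γΔτ = 1.0412 × 22.5 = 23.43 years.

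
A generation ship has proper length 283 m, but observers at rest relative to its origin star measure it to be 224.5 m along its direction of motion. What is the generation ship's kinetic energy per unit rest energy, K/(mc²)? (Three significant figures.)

γ = L₀/L = 283/224.5 = 1.26058.
Since K = (γ−1)mc², K/(mc²) = 1.26058 − 1 = 0.261.

0.261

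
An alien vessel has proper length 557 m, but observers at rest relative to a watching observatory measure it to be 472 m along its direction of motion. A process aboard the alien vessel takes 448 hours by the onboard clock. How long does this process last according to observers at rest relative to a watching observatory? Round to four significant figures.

528.7 hours

From L = L₀/γ: γ = 557/472 = 1.18008.
The same γ dilates the second interval: 1.18008 × 448 hours = 528.7 hours.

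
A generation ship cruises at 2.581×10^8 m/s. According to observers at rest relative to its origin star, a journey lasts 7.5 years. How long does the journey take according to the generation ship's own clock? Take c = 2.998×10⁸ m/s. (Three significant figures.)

β = v/c = (2.581×10^8 m/s)/(2.998×10⁸ m/s) = 0.860907.
β² = 0.7411609, so γ = 1/√0.2588391 = 1.9656.
The moving clock records proper time: Δτ = Δt/γ = 7.5/1.9656 = 3.82 years.

3.82 years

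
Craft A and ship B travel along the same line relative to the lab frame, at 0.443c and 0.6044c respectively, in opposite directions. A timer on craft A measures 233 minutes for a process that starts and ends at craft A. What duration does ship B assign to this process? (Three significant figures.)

414 minutes

Transform craft A's velocity into ship B's frame: (0.443 + 0.6044)/(1 + 0.443·0.6044) = 1.0474/1.2677492, so the relative speed is 0.82619c.
γ for this relative speed: γ = 1/√(1 − 0.68259) = 1.775.
The clock on craft A records proper time, so ship B measures Δt = γΔτ = 1.775 × 233 = 414 minutes.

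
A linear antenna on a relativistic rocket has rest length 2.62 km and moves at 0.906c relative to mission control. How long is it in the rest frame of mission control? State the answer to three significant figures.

1.11 km

Lorentz factor: γ = (1 − 0.820836)^(−1/2) = 2.3625.
Length contraction: L = L₀/γ = 2.62/2.3625 = 1.11 km.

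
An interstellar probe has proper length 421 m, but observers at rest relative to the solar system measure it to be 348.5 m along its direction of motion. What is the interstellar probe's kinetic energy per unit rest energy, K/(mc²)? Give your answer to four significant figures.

γ = L₀/L = 421/348.5 = 1.20803.
K/(mc²) = γ − 1 = 1.20803 − 1 = 0.2080.

0.2080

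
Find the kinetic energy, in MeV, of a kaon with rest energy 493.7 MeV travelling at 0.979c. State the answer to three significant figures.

1930 MeV

γ = 1/√(1 − β²) = 1/√(1 − 0.958441) = 1/√0.041559 = 1/0.20386 = 4.9053.
Kinetic energy: K = (γ − 1)mc² = (4.9053 − 1) × 493.7 MeV = 3.9053 × 493.7 = 1930 MeV.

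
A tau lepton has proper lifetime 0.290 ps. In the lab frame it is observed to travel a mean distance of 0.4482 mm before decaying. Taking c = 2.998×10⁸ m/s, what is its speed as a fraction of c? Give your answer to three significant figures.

Lab distance = (lab lifetime)·v = γτ·βc, so βγ = d/(cτ) = 4.482×10^-4/(2.998×10⁸ × 2.900×10^-13) = 5.1552.
With βγ = 5.1552: γ² = 1 + (βγ)² = 27.5761, and β = (βγ)/γ = 5.1552/5.2513 = 0.982.

0.982c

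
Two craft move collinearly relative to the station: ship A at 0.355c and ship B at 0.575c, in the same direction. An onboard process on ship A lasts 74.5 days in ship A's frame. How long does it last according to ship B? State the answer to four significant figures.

The velocity of ship A relative to ship B is (0.355 − 0.575)c / (1 − 0.355×0.575) = −0.27643c; relative speed 0.27643c.
At |u| = 0.27643c, γ = (1 − 0.0764135)^(−1/2) = 1.0405.
The clock on ship A records proper time, so ship B measures Δt = γΔτ = 1.0405 × 74.5 = 77.52 days.

77.52 days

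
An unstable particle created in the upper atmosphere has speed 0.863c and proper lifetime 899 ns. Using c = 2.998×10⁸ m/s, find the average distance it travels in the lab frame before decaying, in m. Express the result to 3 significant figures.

β² = 0.744769, so γ = 1/√0.255231 = 1.9794.
Lab-frame lifetime: Δt = γτ = 1.9794 × 899 ns = 1779.5 ns.
Distance: d = vΔt = 0.863 × 2.998×10⁸ m/s × 1.7795×10^-6 s = 460 m.

460 m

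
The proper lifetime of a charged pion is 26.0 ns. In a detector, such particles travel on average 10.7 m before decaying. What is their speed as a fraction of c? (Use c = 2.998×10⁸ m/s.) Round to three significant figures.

Lab distance = (lab lifetime)·v = γτ·βc, so βγ = d/(cτ) = 10.70/(2.998×10⁸ × 2.600×10^-8) = 1.3727.
With βγ = 1.3727: γ² = 1 + (βγ)² = 2.88431, and β = (βγ)/γ = 1.3727/1.69833 = 0.808.

0.808c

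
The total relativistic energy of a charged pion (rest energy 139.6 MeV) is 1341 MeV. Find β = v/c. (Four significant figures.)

0.9946

γ = E/(mc²) = 1341/139.6 = 9.606.
β = √(1 − 1/γ²) = √(1 − 0.0108371) = √0.9891629 = 0.9946.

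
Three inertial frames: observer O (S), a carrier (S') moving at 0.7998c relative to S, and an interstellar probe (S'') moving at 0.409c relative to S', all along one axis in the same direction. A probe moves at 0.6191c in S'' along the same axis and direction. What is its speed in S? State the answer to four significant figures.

Apply u = (u'+v)/(1+u'v) twice. Probe in the carrier frame: (0.6191+0.409)/(1+0.6191·0.409) = 1.0281/1.2532119 = 0.82037c.
That velocity, transformed to the rest frame of observer O: (0.82037+0.7998)/(1+0.82037·0.7998) = 1.62017/1.656131926 = 0.97829c.

0.9783c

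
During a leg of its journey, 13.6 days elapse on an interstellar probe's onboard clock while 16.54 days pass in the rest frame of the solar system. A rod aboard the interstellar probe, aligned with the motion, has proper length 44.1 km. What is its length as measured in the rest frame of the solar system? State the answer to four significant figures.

From Δt = γΔτ: γ = 16.54/13.6 = 1.21618.
L = L₀/γ = 44.1/1.21618 = 36.26 km.

36.26 km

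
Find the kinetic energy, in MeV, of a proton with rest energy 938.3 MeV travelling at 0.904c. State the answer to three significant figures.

With β = 0.904, γ = 1/√(1 − 0.904²) = 1/√0.182784 = 2.339.
Kinetic energy: K = (γ − 1)mc² = (2.339 − 1) × 938.3 MeV = 1.339 × 938.3 = 1260 MeV.

1260 MeV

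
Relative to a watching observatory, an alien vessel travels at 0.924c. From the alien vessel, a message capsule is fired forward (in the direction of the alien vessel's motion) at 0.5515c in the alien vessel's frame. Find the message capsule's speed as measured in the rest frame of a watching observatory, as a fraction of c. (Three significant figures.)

Relativistic velocity addition: u = (u' + v)/(1 + u'v/c²), with u' = 0.5515c and v = 0.924c.
Numerator: 0.5515 + 0.924 = 1.4755. Denominator: 1 + (0.5515)(0.924) = 1.509586.
u = 1.4755/1.509586 = 0.97742, so the speed is 0.977c.

0.977c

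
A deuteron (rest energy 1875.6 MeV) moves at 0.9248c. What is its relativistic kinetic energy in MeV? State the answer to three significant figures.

Lorentz factor: γ = (1 − 0.85525504)^(−1/2) = 2.6284.
Kinetic energy: K = (γ − 1)mc² = (2.6284 − 1) × 1875.6 MeV = 1.6284 × 1875.6 = 3050 MeV.

3050 MeV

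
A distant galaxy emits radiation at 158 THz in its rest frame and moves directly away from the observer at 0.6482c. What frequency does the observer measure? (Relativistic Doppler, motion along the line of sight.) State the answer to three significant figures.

73.0 THz

Relativistic Doppler (source moving away): f_obs = f_src · √((1−β)/(1+β)).
With β = 0.6482: factor = √(0.3518/1.6482) = 0.462.
f_obs = 158 × 0.462 = 73.0 THz.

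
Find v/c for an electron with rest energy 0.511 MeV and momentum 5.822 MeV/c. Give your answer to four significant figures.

pc/(mc²) = 5.822/0.511 = 11.393 = βγ = β/√(1−β²).
So β² = x²/(1 + x²) with x = 11.393: x² = 129.8, β² = 129.8/130.8 = 0.992355, β = 0.9962.

0.9962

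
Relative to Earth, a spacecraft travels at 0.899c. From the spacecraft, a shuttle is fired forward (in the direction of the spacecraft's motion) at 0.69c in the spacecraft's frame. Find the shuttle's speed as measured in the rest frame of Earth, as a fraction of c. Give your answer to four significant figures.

Relativistic velocity addition: u = (u' + v)/(1 + u'v/c²), with u' = 0.69c and v = 0.899c.
Numerator: 0.69 + 0.899 = 1.589. Denominator: 1 + (0.69)(0.899) = 1.62031.
u = 1.589/1.62031 = 0.98068, so the speed is 0.9807c.

0.9807c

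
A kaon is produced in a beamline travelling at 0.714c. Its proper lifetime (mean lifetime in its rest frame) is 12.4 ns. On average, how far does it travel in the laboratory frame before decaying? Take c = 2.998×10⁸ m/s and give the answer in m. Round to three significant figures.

3.79 m

γ = 1/√(1 − β²) = 1/√(1 − 0.509796) = 1/√0.490204 = 1/0.700146 = 1.4283.
Lab-frame lifetime: Δt = γτ = 1.4283 × 12.4 ns = 17.711 ns.
Distance: d = vΔt = 0.714 × 2.998×10⁸ m/s × 1.7711×10^-8 s = 3.79 m.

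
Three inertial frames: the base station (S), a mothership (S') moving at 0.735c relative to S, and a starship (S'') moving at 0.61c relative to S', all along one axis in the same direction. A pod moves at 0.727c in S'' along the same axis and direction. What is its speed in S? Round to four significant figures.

Compose velocities in two stages. Stage 1 (into S'): u₁ = (0.727+0.61)/(1+0.727×0.61) = 0.92624.
Stage 2 (into S): u = (0.92624+0.735)/(1+0.92624×0.735) = 0.98837, so the speed is 0.9884c.

0.9884c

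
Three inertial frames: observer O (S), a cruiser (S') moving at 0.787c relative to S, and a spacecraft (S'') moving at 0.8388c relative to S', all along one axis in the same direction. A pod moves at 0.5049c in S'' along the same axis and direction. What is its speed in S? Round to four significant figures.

Compose velocities in two stages. Stage 1 (into S'): u₁ = (0.5049+0.8388)/(1+0.5049×0.8388) = 0.94393.
Stage 2 (into S): u = (0.94393+0.787)/(1+0.94393×0.787) = 0.99315, so the speed is 0.9931c.

0.9931c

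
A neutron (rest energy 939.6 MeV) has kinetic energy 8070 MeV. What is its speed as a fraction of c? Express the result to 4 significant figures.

K = (γ−1)mc², so γ = 1 + 8070/939.6 = 9.5888.
Then v/c = √(1 − γ⁻²) = √(1 − 0.0108761) = √0.9891239 = 0.9945.

0.9945c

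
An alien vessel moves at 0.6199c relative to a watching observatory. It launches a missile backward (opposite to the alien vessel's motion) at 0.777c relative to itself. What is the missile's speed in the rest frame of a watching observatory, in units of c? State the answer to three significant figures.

Relativistic velocity addition: u = (u' + v)/(1 + u'v/c²), with u' = −0.777c and v = 0.6199c.
Numerator: −0.777 + 0.6199 = −0.1571. Denominator: 1 + (−0.777)(0.6199) = 0.5183377.
u = −0.1571/0.5183377 = −0.30308, so the speed is 0.303c.

0.303c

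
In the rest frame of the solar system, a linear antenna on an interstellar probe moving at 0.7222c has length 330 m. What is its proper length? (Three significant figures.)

477 m

γ = 1/√(1 − β²) = 1/√(1 − 0.52157284) = 1/√0.47842716 = 1/0.691684 = 1.4457.
Proper length: L₀ = γ·L = 1.4457 × 330 = 477 m.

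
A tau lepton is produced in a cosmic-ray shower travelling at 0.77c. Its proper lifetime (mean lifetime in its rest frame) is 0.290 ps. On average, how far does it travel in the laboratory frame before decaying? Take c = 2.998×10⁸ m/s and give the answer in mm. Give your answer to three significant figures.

With β = 0.77, γ = 1/√(1 − 0.77²) = 1/√0.4071 = 1.5673.
Lab-frame lifetime: Δt = γτ = 1.5673 × 0.290 ps = 0.45452 ps.
Distance: d = vΔt = 0.77 × 2.998×10⁸ m/s × 4.5452×10^-13 s = 1.05×10^-4 m = 0.105 mm.

0.105 mm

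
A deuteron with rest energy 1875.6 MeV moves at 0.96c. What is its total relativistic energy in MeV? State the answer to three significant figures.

6700 MeV

Lorentz factor: γ = (1 − 0.9216)^(−1/2) = 3.5714.
Total energy: E = γmc² = 3.5714 × 1875.6 MeV = 6700 MeV.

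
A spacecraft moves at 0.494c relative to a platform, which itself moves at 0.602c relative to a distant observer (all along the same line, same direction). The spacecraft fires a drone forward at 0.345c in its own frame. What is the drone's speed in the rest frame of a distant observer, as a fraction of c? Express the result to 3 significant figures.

0.921c

Apply u = (u'+v)/(1+u'v) twice. Drone in the platform frame: (0.345+0.494)/(1+0.345·0.494) = 0.839/1.17043 = 0.71683c.
That velocity, transformed to the rest frame of a distant observer: (0.71683+0.602)/(1+0.71683·0.602) = 1.31883/1.43153166 = 0.92127c.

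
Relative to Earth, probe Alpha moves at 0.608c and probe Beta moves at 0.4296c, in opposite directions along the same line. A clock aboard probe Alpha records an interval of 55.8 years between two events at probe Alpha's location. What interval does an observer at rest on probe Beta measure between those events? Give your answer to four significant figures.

98.16 years

Transform probe Alpha's velocity into probe Beta's frame: (0.608 + 0.4296)/(1 + 0.608·0.4296) = 1.0376/1.2611968, so the relative speed is 0.82271c.
γ for this relative speed: γ = 1/√(1 − 0.676852) = 1.7591.
Probe Alpha's interval is proper; time dilation gives Δt_B = γΔτ = 1.7591 × 55.8 years = 98.16 years.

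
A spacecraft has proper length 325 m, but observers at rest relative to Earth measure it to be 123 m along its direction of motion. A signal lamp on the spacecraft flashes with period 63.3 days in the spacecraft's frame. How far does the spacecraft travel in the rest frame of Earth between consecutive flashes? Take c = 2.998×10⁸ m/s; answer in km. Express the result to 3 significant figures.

4.01×10^12 km

γ = L₀/L = 325/123 = 2.64228.
β = √(1 − 1/γ²) = 0.92562. Lab-frame period = γτ = 2.64228×63.3 days = 167.26 days. Distance = βc × γτ = 0.92562 × 2.998×10⁸ m/s × 14451264 s = 4.0102×10^15 m = 4.01×10^12 km.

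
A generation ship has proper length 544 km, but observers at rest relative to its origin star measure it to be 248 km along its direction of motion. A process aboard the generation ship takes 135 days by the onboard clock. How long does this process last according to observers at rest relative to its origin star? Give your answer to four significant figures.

296.1 days

From L = L₀/γ: γ = 544/248 = 2.19355.
The same γ dilates the second interval: 2.19355 × 135 days = 296.1 days.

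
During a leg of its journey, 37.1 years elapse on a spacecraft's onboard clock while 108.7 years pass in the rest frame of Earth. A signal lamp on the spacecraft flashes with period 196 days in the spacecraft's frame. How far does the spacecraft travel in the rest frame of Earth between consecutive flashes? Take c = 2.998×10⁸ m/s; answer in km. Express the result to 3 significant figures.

The time-dilation ratio gives γ = 108.7/37.1 = 2.92992.
β = √(1 − 1/γ²) = 0.93995. Lab-frame period = γτ = 2.92992×196 days = 574.26 days. Distance = βc × γτ = 0.93995 × 2.998×10⁸ m/s × 49616064 s = 1.3982×10^16 m = 1.40×10^13 km.

1.40×10^13 km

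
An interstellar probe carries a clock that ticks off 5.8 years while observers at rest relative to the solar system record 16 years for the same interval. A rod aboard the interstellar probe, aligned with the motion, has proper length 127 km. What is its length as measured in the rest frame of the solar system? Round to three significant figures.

γ = Δt/Δτ = 16/5.8 = 2.75862.
L = L₀/γ = 127/2.75862 = 46.0 km.

46.0 km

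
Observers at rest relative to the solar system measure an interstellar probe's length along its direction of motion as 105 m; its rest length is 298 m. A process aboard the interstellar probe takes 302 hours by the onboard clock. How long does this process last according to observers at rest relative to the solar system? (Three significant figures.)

857 hours

From L = L₀/γ: γ = 298/105 = 2.8381.
Δt = γΔτ = 2.8381 × 302 = 857 hours.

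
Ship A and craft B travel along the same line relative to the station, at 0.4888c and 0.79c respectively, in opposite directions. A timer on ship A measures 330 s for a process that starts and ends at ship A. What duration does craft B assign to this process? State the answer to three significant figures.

855 s

The velocity of ship A relative to craft B is (0.4888 + 0.79)c / (1 + 0.4888×0.79) = 0.92255c; relative speed 0.92255c.
γ for this relative speed: γ = 1/√(1 − 0.851099) = 2.5915.
The clock on ship A records proper time, so craft B measures Δt = γΔτ = 2.5915 × 330 = 855 s.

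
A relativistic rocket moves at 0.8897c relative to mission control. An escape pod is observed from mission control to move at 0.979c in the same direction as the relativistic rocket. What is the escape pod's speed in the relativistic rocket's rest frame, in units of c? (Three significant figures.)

0.692c

Transform to the relativistic rocket's frame: u' = (u − v)/(1 − uv/c²).
u' = (0.979 − 0.8897)/(1 − 0.979×0.8897) = 0.0893/0.1289837 = 0.69234.
Speed in the relativistic rocket's frame: 0.692c (in the same direction).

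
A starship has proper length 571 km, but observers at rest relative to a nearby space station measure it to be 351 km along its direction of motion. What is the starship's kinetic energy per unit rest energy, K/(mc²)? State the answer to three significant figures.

Length contraction gives γ = L₀/L = 571/351 = 1.62678.
K/(mc²) = γ − 1 = 1.62678 − 1 = 0.627.

0.627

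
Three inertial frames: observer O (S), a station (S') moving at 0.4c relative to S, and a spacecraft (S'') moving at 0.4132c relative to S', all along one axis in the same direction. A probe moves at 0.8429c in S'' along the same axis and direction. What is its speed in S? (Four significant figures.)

0.9701c

First combine the probe and spacecraft (S''→S'): u₁ = (0.8429 + 0.4132)/(1 + 0.8429×0.4132) = 1.2561/1.34828628 = 0.93163.
Then combine with the station (S'→S): u = (0.93163 + 0.4)/(1 + 0.93163×0.4) = 1.33163/1.372652 = 0.97011.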